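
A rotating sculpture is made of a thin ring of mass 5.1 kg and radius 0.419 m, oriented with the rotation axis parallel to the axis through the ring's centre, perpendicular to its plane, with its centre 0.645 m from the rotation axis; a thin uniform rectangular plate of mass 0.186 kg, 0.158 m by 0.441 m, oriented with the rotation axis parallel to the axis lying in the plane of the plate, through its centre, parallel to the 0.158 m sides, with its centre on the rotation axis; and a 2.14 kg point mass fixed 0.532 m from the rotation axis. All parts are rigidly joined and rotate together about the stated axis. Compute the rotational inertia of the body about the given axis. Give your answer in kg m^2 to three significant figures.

Thin ring: I_cm = MR² = (5.1)(0.419)² = 0.89536 kg m^2; centre at d = 0.645 m, so I = I_cm + Md² gives I = 0.89536 + (5.1)(0.645)² = 3.0171 kg m^2.
Rectangular plate: I_cm = (1/12)Mb² = (1/12)(0.186)(0.441)² = 0.0030145 kg m^2; axis through the centre, so I = 0.0030145 kg m^2.
Point mass: I_cm = 0; centre at d = 0.532 m, so I = I_cm + Md² gives I = 0 + (2.14)(0.532)² = 0.60567 kg m^2.
Total I = 3.0171 + 0.0030145 + 0.60567 = 3.6258 kg m^2.

3.63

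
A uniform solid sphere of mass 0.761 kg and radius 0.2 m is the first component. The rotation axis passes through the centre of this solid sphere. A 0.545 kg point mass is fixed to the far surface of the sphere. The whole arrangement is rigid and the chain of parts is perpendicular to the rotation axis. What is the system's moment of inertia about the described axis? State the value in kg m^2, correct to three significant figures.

0.0340

Solid sphere: I_cm = (2/5)MR² = (2/5)(0.761)(0.2)² = 0.012176 kg m^2; axis through the centre, so I = 0.012176 kg m^2.
Point mass: I_cm = 0; centre at d = 0.2 m, so the parallel axis theorem gives I = 0 + (0.545)(0.2)² = 0.0218 kg m^2.
Total I = 0.012176 + 0.0218 = 0.033976 kg m^2.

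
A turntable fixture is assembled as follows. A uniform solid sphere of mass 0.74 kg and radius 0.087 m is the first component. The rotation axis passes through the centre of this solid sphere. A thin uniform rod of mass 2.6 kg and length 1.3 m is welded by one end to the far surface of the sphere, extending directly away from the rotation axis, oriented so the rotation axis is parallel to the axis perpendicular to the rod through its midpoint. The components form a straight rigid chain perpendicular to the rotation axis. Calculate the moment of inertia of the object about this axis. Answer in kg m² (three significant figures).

Solid sphere: I_cm = (2/5)MR² = (2/5)(0.74)(0.087)² = 0.0022404 kg m²; axis through the centre, so I = 0.0022404 kg m².
Thin rod: I_cm = (1/12)ML² = (1/12)(2.6)(1.3)² = 0.36617 kg m²; centre at d = 0.087 + 0.65 = 0.737 m, so the parallel axis theorem gives I = 0.36617 + (2.6)(0.737)² = 1.7784 kg m².
Total I = 0.0022404 + 1.7784 = 1.7806 kg m².

1.78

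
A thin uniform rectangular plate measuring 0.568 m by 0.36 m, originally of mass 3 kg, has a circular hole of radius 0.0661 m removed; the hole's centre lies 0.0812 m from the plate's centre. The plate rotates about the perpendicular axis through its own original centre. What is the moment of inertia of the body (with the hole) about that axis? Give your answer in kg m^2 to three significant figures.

0.111

Unpierced body about its centre: I₀ = (1/12)M(a²+b²) = (1/12)(3)[(0.568)² + (0.36)²] = 0.11306 kg m^2.
The removed disk has mass m = M·πr²/(ab) = (3)·π(0.0661)²/(0.568·0.36) = 0.20138 kg (same uniform areal density).
Its moment of inertia about the rotation axis (parallel-axis theorem): I_hole = (1/2)mr² + md² = (1/2)(0.20138)(0.0661)² + (0.20138)(0.0812)² = 0.0017678 kg m^2.
Treating the hole as negative mass, I = I₀ − I_hole = 0.11306 − 0.0017678 = 0.11129 kg m^2.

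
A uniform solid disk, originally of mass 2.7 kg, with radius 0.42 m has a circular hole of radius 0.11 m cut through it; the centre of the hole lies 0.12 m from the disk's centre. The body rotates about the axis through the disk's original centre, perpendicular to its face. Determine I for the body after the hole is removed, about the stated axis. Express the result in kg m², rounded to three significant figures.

Unpierced body about its centre: I₀ = (1/2)MR² = (1/2)(2.7)(0.42)² = 0.23814 kg m².
The removed disk has mass m = M·(r/R)² = (2.7)(0.11/0.42)² = 0.1852 kg (same uniform areal density).
Its moment of inertia about the rotation axis (parallel-axis theorem): I_hole = (1/2)mr² + md² = (1/2)(0.1852)(0.11)² + (0.1852)(0.12)² = 0.0037874 kg m².
Treating the hole as negative mass, I = I₀ − I_hole = 0.23814 − 0.0037874 = 0.23435 kg m².

0.234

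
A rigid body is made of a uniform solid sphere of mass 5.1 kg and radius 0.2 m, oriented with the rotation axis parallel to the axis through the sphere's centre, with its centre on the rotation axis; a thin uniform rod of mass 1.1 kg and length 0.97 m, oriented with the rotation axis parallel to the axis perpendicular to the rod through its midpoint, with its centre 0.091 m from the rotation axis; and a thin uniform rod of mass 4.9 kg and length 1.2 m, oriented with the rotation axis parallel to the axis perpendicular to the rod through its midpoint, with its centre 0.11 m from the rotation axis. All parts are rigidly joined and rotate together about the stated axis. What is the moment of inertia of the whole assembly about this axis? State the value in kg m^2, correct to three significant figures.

Solid sphere: I_cm = (2/5)MR² = (2/5)(5.1)(0.2)² = 0.0816 kg m^2; axis through the centre, so I = 0.0816 kg m^2.
Thin rod: I_cm = (1/12)ML² = (1/12)(1.1)(0.97)² = 0.086249 kg m^2; centre at d = 0.091 m, so I = I_cm + Md² gives I = 0.086249 + (1.1)(0.091)² = 0.095358 kg m^2.
Thin rod: I_cm = (1/12)ML² = (1/12)(4.9)(1.2)² = 0.588 kg m^2; centre at d = 0.11 m, so I = I_cm + Md² gives I = 0.588 + (4.9)(0.11)² = 0.64729 kg m^2.
Total I = 0.0816 + 0.095358 + 0.64729 = 0.82425 kg m^2.

0.824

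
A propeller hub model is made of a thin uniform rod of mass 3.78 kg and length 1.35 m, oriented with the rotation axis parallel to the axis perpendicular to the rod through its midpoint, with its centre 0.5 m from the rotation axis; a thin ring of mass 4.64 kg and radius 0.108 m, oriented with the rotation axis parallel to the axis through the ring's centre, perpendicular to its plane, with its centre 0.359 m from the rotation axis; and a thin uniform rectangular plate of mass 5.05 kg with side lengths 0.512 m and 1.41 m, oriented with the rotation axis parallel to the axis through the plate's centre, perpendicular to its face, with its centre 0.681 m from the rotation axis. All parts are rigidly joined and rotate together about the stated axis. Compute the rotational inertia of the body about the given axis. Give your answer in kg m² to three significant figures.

Thin rod: I_cm = (1/12)ML² = (1/12)(3.78)(1.35)² = 0.57409 kg m²; centre at d = 0.5 m, so the parallel axis theorem gives I = 0.57409 + (3.78)(0.5)² = 1.5191 kg m².
Thin ring: I_cm = MR² = (4.64)(0.108)² = 0.054121 kg m²; centre at d = 0.359 m, so the parallel axis theorem gives I = 0.054121 + (4.64)(0.359)² = 0.65213 kg m².
Rectangular plate: I_cm = (1/12)M(a²+b²) = (1/12)(5.05)[(0.512)² + (1.41)²] = 0.94698 kg m²; centre at d = 0.681 m, so the parallel axis theorem gives I = 0.94698 + (5.05)(0.681)² = 3.289 kg m².
Total I = 1.5191 + 0.65213 + 3.289 = 5.4602 kg m².

5.46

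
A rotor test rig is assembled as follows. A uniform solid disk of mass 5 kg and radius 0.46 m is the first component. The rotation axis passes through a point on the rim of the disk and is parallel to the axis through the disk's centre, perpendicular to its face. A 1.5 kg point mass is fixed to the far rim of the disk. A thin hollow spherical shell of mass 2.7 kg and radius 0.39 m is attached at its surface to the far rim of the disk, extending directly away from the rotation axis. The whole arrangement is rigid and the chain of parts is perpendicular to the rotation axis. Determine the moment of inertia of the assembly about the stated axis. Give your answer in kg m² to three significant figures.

7.76

Solid disk: I_cm = (1/2)MR² = (1/2)(5)(0.46)² = 0.529 kg m²; centre at d = 0.46 m, so the parallel axis theorem gives I = 0.529 + (5)(0.46)² = 1.587 kg m².
Point mass: I_cm = 0; centre at d = 0.46 + 0.46 = 0.92 m, so the parallel axis theorem gives I = 0 + (1.5)(0.92)² = 1.2696 kg m².
Spherical shell: I_cm = (2/3)MR² = (2/3)(2.7)(0.39)² = 0.27378 kg m²; centre at d = 0.46 + 0.46 + 0.39 = 1.31 m, so the parallel axis theorem gives I = 0.27378 + (2.7)(1.31)² = 4.9073 kg m².
Total I = 1.587 + 1.2696 + 4.9073 = 7.7639 kg m².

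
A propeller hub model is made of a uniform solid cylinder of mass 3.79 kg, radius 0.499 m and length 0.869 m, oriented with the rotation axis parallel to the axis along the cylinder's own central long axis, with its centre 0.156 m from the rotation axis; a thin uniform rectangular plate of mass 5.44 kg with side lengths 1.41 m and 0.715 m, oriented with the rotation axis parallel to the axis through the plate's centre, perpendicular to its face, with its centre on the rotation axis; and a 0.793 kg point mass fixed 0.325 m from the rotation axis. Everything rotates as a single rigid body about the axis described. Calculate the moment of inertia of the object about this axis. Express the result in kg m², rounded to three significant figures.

Solid cylinder: I_cm = (1/2)MR² = (1/2)(3.79)(0.499)² = 0.47186 kg m²; centre at d = 0.156 m, so the parallel axis theorem gives I = 0.47186 + (3.79)(0.156)² = 0.56409 kg m².
Rectangular plate: I_cm = (1/12)M(a²+b²) = (1/12)(5.44)[(1.41)² + (0.715)²] = 1.133 kg m²; axis through the centre, so I = 1.133 kg m².
Point mass: I_cm = 0; centre at d = 0.325 m, so the parallel axis theorem gives I = 0 + (0.793)(0.325)² = 0.083761 kg m².
Total I = 0.56409 + 1.133 + 0.083761 = 1.7809 kg m².

1.78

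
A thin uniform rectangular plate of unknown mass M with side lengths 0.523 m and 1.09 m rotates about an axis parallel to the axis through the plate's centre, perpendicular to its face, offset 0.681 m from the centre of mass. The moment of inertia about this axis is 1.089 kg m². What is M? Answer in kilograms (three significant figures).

1.86

I = I_cm + Md² = (1/12)M(a²+b²) + Md² = M·[0.0833333·[(0.523)² + (1.09)²] + (0.681)²] = M·0.58556.
So M = 1.089 / 0.58556 = 1.8597 kg.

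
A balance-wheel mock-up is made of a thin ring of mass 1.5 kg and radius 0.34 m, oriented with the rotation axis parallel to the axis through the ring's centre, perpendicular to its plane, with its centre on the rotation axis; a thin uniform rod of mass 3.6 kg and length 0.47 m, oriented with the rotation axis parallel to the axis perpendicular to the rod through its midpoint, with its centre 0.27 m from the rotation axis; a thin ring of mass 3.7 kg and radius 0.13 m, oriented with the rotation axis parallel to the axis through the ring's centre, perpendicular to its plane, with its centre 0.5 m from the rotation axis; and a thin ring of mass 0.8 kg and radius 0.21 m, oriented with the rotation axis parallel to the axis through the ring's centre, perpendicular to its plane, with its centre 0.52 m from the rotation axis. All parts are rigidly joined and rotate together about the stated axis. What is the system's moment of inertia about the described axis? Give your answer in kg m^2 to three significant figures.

1.74

Thin ring: I_cm = MR² = (1.5)(0.34)² = 0.1734 kg m^2; axis through the centre, so I = 0.1734 kg m^2.
Thin rod: I_cm = (1/12)ML² = (1/12)(3.6)(0.47)² = 0.06627 kg m^2; centre at d = 0.27 m, so I = I_cm + Md² gives I = 0.06627 + (3.6)(0.27)² = 0.32871 kg m^2.
Thin ring: I_cm = MR² = (3.7)(0.13)² = 0.06253 kg m^2; centre at d = 0.5 m, so I = I_cm + Md² gives I = 0.06253 + (3.7)(0.5)² = 0.98753 kg m^2.
Thin ring: I_cm = MR² = (0.8)(0.21)² = 0.03528 kg m^2; centre at d = 0.52 m, so I = I_cm + Md² gives I = 0.03528 + (0.8)(0.52)² = 0.2516 kg m^2.
Total I = 0.1734 + 0.32871 + 0.98753 + 0.2516 = 1.7412 kg m^2.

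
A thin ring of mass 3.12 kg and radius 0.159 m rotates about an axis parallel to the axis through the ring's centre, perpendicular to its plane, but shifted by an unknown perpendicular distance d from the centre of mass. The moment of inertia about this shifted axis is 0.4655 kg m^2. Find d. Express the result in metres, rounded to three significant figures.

About the centre-of-mass axis, I_cm = MR² = (3.12)(0.159)² = 0.078877 kg m^2.
Parallel axis theorem: I = I_cm + Md², so Md² = 0.4655 − 0.078877 = 0.38662 kg m^2.
d = √(0.38662 / 3.12) = 0.35202 m.

0.352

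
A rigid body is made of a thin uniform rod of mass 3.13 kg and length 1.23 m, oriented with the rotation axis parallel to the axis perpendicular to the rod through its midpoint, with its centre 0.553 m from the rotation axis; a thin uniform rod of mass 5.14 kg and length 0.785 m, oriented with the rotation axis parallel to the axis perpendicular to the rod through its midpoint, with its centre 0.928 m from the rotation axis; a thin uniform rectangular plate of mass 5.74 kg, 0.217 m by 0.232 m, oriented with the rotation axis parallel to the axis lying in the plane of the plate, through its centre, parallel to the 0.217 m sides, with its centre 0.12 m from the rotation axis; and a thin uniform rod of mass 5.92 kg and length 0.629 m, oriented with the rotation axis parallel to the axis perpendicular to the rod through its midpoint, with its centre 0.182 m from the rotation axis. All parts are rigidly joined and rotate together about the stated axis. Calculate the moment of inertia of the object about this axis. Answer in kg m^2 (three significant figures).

Thin rod: I_cm = (1/12)ML² = (1/12)(3.13)(1.23)² = 0.39461 kg m^2; centre at d = 0.553 m, so the parallel axis theorem gives I = 0.39461 + (3.13)(0.553)² = 1.3518 kg m^2.
Thin rod: I_cm = (1/12)ML² = (1/12)(5.14)(0.785)² = 0.26395 kg m^2; centre at d = 0.928 m, so the parallel axis theorem gives I = 0.26395 + (5.14)(0.928)² = 4.6904 kg m^2.
Rectangular plate: I_cm = (1/12)Mb² = (1/12)(5.74)(0.232)² = 0.025746 kg m^2; centre at d = 0.12 m, so the parallel axis theorem gives I = 0.025746 + (5.74)(0.12)² = 0.1084 kg m^2.
Thin rod: I_cm = (1/12)ML² = (1/12)(5.92)(0.629)² = 0.19518 kg m^2; centre at d = 0.182 m, so the parallel axis theorem gives I = 0.19518 + (5.92)(0.182)² = 0.39128 kg m^2.
Total I = 1.3518 + 4.6904 + 0.1084 + 0.39128 = 6.5419 kg m^2.

6.54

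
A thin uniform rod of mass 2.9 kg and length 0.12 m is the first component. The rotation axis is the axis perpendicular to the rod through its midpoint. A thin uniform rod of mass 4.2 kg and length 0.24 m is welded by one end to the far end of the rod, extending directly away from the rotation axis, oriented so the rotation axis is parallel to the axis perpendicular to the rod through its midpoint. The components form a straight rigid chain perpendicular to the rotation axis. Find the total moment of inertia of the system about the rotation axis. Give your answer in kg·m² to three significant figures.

Thin rod: I_cm = (1/12)ML² = (1/12)(2.9)(0.12)² = 0.00348 kg·m²; axis through the centre, so I = 0.00348 kg·m².
Thin rod: I_cm = (1/12)ML² = (1/12)(4.2)(0.24)² = 0.02016 kg·m²; centre at d = 0.06 + 0.12 = 0.18 m, so I = I_cm + Md² gives I = 0.02016 + (4.2)(0.18)² = 0.15624 kg·m².
Total I = 0.00348 + 0.15624 = 0.15972 kg·m².

0.160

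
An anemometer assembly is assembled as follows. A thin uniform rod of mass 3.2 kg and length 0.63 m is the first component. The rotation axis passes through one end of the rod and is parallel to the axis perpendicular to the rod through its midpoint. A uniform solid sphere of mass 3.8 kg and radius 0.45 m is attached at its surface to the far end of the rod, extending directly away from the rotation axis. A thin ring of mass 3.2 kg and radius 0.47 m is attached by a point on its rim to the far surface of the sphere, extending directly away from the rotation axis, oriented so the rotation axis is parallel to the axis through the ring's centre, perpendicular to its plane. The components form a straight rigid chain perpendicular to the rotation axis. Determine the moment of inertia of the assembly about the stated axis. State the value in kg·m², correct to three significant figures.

Thin rod: I_cm = (1/12)ML² = (1/12)(3.2)(0.63)² = 0.10584 kg·m²; centre at d = 0.315 m, so the parallel axis theorem gives I = 0.10584 + (3.2)(0.315)² = 0.42336 kg·m².
Solid sphere: I_cm = (2/5)MR² = (2/5)(3.8)(0.45)² = 0.3078 kg·m²; centre at d = 0.315 + 0.315 + 0.45 = 1.08 m, so the parallel axis theorem gives I = 0.3078 + (3.8)(1.08)² = 4.7401 kg·m².
Thin ring: I_cm = MR² = (3.2)(0.47)² = 0.70688 kg·m²; centre at d = 0.315 + 0.315 + 0.45 + 0.45 + 0.47 = 2 m, so the parallel axis theorem gives I = 0.70688 + (3.2)(2)² = 13.507 kg·m².
Total I = 0.42336 + 4.7401 + 13.507 = 18.67 kg·m².

18.7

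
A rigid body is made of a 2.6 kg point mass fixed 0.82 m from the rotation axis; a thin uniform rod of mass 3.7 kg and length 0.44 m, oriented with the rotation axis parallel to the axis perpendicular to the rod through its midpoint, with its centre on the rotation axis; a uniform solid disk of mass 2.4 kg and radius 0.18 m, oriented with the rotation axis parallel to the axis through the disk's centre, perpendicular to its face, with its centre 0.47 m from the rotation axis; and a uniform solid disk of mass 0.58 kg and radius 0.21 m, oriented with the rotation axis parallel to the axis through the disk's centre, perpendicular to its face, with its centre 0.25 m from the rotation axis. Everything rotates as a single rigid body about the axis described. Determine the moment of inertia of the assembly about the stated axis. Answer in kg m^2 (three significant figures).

2.43

Point mass: I_cm = 0; centre at d = 0.82 m, so I = I_cm + Md² gives I = 0 + (2.6)(0.82)² = 1.7482 kg m^2.
Thin rod: I_cm = (1/12)ML² = (1/12)(3.7)(0.44)² = 0.059693 kg m^2; axis through the centre, so I = 0.059693 kg m^2.
Solid disk: I_cm = (1/2)MR² = (1/2)(2.4)(0.18)² = 0.03888 kg m^2; centre at d = 0.47 m, so I = I_cm + Md² gives I = 0.03888 + (2.4)(0.47)² = 0.56904 kg m^2.
Solid disk: I_cm = (1/2)MR² = (1/2)(0.58)(0.21)² = 0.012789 kg m^2; centre at d = 0.25 m, so I = I_cm + Md² gives I = 0.012789 + (0.58)(0.25)² = 0.049039 kg m^2.
Total I = 1.7482 + 0.059693 + 0.56904 + 0.049039 = 2.426 kg m^2.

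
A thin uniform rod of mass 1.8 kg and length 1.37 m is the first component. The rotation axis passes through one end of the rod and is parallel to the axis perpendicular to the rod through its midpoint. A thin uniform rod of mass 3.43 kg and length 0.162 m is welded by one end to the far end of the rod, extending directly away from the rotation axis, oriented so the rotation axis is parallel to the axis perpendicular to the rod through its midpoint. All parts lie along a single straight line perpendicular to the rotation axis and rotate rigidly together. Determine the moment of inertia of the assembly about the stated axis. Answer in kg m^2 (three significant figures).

8.36

Thin rod: I_cm = (1/12)ML² = (1/12)(1.8)(1.37)² = 0.28154 kg m^2; centre at d = 0.685 m, so the parallel axis theorem gives I = 0.28154 + (1.8)(0.685)² = 1.1261 kg m^2.
Thin rod: I_cm = (1/12)ML² = (1/12)(3.43)(0.162)² = 0.0075014 kg m^2; centre at d = 0.685 + 0.685 + 0.081 = 1.451 m, so the parallel axis theorem gives I = 0.0075014 + (3.43)(1.451)² = 7.229 kg m^2.
Total I = 1.1261 + 7.229 = 8.3552 kg m^2.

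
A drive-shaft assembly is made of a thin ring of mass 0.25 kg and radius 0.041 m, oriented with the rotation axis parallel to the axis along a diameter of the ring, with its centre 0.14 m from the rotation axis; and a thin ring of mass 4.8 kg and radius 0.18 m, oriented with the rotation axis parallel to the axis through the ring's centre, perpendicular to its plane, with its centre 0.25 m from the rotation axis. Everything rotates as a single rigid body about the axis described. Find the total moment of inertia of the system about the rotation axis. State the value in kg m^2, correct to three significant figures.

Thin ring: I_cm = (1/2)MR² = (1/2)(0.25)(0.041)² = 0.00021013 kg m^2; centre at d = 0.14 m, so I = I_cm + Md² gives I = 0.00021013 + (0.25)(0.14)² = 0.0051101 kg m^2.
Thin ring: I_cm = MR² = (4.8)(0.18)² = 0.15552 kg m^2; centre at d = 0.25 m, so I = I_cm + Md² gives I = 0.15552 + (4.8)(0.25)² = 0.45552 kg m^2.
Total I = 0.0051101 + 0.45552 = 0.46063 kg m^2.

0.461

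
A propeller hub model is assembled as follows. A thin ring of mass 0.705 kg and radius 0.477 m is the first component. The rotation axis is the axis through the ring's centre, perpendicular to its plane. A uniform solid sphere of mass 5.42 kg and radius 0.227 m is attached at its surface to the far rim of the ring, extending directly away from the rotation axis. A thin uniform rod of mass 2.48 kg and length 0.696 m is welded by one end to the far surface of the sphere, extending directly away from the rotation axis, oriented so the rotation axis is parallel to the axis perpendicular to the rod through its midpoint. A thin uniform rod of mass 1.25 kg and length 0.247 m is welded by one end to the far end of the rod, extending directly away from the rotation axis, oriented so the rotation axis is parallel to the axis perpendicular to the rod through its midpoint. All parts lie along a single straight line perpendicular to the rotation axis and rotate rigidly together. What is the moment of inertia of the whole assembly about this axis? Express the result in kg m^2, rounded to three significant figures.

Thin ring: I_cm = MR² = (0.705)(0.477)² = 0.16041 kg m^2; axis through the centre, so I = 0.16041 kg m^2.
Solid sphere: I_cm = (2/5)MR² = (2/5)(5.42)(0.227)² = 0.11171 kg m^2; centre at d = 0.477 + 0.227 = 0.704 m, so I = I_cm + Md² gives I = 0.11171 + (5.42)(0.704)² = 2.798 kg m^2.
Thin rod: I_cm = (1/12)ML² = (1/12)(2.48)(0.696)² = 0.10011 kg m^2; centre at d = 0.477 + 0.227 + 0.227 + 0.348 = 1.279 m, so I = I_cm + Md² gives I = 0.10011 + (2.48)(1.279)² = 4.157 kg m^2.
Thin rod: I_cm = (1/12)ML² = (1/12)(1.25)(0.247)² = 0.0063551 kg m^2; centre at d = 0.477 + 0.227 + 0.227 + 0.348 + 0.348 + 0.1235 = 1.7505 m, so I = I_cm + Md² gives I = 0.0063551 + (1.25)(1.7505)² = 3.8367 kg m^2.
Total I = 0.16041 + 2.798 + 4.157 + 3.8367 = 10.952 kg m^2.

11.0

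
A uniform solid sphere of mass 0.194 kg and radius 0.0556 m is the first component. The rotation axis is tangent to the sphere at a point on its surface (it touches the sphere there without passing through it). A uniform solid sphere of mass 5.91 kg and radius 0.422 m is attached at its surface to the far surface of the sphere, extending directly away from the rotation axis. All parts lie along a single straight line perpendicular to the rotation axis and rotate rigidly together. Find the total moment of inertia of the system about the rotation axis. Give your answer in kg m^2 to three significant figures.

Solid sphere: I_cm = (2/5)MR² = (2/5)(0.194)(0.0556)² = 0.00023989 kg m^2; centre at d = 0.0556 m, so the parallel axis theorem gives I = 0.00023989 + (0.194)(0.0556)² = 0.00083961 kg m^2.
Solid sphere: I_cm = (2/5)MR² = (2/5)(5.91)(0.422)² = 0.42099 kg m^2; centre at d = 0.0556 + 0.0556 + 0.422 = 0.5332 m, so the parallel axis theorem gives I = 0.42099 + (5.91)(0.5332)² = 2.1012 kg m^2.
Total I = 0.00083961 + 2.1012 = 2.1021 kg m^2.

2.10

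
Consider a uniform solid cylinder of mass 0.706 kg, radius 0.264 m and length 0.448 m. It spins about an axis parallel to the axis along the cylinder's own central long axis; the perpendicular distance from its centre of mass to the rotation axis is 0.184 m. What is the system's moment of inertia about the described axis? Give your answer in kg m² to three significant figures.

0.0485

I_cm = (1/2)MR² = (1/2)(0.706)(0.264)² = 0.024603 kg m²; centre at d = 0.184 m, so I = I_cm + Md² gives I = 0.024603 + (0.706)(0.184)² = 0.048505 kg m².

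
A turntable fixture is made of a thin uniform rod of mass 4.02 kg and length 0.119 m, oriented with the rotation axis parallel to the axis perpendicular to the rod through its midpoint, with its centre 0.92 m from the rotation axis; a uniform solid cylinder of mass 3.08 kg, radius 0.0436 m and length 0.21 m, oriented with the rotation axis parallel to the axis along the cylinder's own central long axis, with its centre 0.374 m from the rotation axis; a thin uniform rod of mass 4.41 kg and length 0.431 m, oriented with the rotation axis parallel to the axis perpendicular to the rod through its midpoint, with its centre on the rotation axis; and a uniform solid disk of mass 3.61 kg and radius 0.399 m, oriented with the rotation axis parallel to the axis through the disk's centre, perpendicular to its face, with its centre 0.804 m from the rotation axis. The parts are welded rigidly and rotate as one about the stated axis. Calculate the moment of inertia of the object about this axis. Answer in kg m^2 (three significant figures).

Thin rod: I_cm = (1/12)ML² = (1/12)(4.02)(0.119)² = 0.0047439 kg m^2; centre at d = 0.92 m, so the parallel axis theorem gives I = 0.0047439 + (4.02)(0.92)² = 3.4073 kg m^2.
Solid cylinder: I_cm = (1/2)MR² = (1/2)(3.08)(0.0436)² = 0.0029275 kg m^2; centre at d = 0.374 m, so the parallel axis theorem gives I = 0.0029275 + (3.08)(0.374)² = 0.43375 kg m^2.
Thin rod: I_cm = (1/12)ML² = (1/12)(4.41)(0.431)² = 0.068267 kg m^2; axis through the centre, so I = 0.068267 kg m^2.
Solid disk: I_cm = (1/2)MR² = (1/2)(3.61)(0.399)² = 0.28736 kg m^2; centre at d = 0.804 m, so the parallel axis theorem gives I = 0.28736 + (3.61)(0.804)² = 2.6209 kg m^2.
Total I = 3.4073 + 0.43375 + 0.068267 + 2.6209 = 6.5302 kg m^2.

6.53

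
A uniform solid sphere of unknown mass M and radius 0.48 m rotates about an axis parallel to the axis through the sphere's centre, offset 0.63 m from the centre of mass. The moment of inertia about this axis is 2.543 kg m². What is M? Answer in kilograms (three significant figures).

I = I_cm + Md² = (2/5)MR² + Md² = M·[0.4·(0.48)² + (0.63)²] = M·0.48906.
So M = 2.543 / 0.48906 = 5.1998 kg.

5.20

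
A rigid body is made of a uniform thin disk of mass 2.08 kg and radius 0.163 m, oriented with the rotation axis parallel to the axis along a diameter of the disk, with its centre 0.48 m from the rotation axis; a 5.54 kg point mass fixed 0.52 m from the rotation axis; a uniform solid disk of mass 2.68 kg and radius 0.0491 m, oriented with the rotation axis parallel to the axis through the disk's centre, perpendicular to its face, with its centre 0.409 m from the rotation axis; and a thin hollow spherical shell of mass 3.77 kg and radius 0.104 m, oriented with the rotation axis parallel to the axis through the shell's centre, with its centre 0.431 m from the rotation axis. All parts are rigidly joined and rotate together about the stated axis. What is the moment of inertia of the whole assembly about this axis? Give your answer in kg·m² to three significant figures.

Thin disk: I_cm = (1/4)MR² = (1/4)(2.08)(0.163)² = 0.013816 kg·m²; centre at d = 0.48 m, so I = I_cm + Md² gives I = 0.013816 + (2.08)(0.48)² = 0.49305 kg·m².
Point mass: I_cm = 0; centre at d = 0.52 m, so I = I_cm + Md² gives I = 0 + (5.54)(0.52)² = 1.498 kg·m².
Solid disk: I_cm = (1/2)MR² = (1/2)(2.68)(0.0491)² = 0.0032305 kg·m²; centre at d = 0.409 m, so I = I_cm + Md² gives I = 0.0032305 + (2.68)(0.409)² = 0.45154 kg·m².
Spherical shell: I_cm = (2/3)MR² = (2/3)(3.77)(0.104)² = 0.027184 kg·m²; centre at d = 0.431 m, so I = I_cm + Md² gives I = 0.027184 + (3.77)(0.431)² = 0.7275 kg·m².
Total I = 0.49305 + 1.498 + 0.45154 + 0.7275 = 3.1701 kg·m².

3.17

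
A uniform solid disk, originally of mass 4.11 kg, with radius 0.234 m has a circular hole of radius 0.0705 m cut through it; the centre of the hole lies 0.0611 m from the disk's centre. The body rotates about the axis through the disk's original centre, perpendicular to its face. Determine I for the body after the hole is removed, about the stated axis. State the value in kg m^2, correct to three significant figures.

0.110

Unpierced body about its centre: I₀ = (1/2)MR² = (1/2)(4.11)(0.234)² = 0.11252 kg m^2.
The removed disk has mass m = M·(r/R)² = (4.11)(0.0705/0.234)² = 0.37307 kg (same uniform areal density).
Its moment of inertia about the rotation axis (parallel-axis theorem): I_hole = (1/2)mr² + md² = (1/2)(0.37307)(0.0705)² + (0.37307)(0.0611)² = 0.0023199 kg m^2.
Treating the hole as negative mass, I = I₀ − I_hole = 0.11252 − 0.0023199 = 0.1102 kg m^2.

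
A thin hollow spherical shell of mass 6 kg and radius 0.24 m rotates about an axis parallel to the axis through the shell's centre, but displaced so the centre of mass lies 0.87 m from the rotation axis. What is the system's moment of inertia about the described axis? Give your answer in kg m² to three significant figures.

I_cm = (2/3)MR² = (2/3)(6)(0.24)² = 0.2304 kg m²; centre at d = 0.87 m, so the parallel axis theorem gives I = 0.2304 + (6)(0.87)² = 4.7718 kg m².

4.77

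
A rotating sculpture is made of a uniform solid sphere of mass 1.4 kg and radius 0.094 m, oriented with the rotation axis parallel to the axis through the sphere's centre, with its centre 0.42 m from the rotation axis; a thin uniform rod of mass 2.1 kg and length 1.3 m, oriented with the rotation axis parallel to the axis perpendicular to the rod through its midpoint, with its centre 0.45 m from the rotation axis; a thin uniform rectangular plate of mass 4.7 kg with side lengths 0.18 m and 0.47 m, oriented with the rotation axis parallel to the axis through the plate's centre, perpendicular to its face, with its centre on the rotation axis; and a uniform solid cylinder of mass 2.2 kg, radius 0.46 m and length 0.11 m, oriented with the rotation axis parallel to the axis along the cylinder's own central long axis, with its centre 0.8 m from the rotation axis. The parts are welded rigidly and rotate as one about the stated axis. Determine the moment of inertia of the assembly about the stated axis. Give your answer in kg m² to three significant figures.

2.71

Solid sphere: I_cm = (2/5)MR² = (2/5)(1.4)(0.094)² = 0.0049482 kg m²; centre at d = 0.42 m, so the parallel axis theorem gives I = 0.0049482 + (1.4)(0.42)² = 0.25191 kg m².
Thin rod: I_cm = (1/12)ML² = (1/12)(2.1)(1.3)² = 0.29575 kg m²; centre at d = 0.45 m, so the parallel axis theorem gives I = 0.29575 + (2.1)(0.45)² = 0.721 kg m².
Rectangular plate: I_cm = (1/12)M(a²+b²) = (1/12)(4.7)[(0.18)² + (0.47)²] = 0.099209 kg m²; axis through the centre, so I = 0.099209 kg m².
Solid cylinder: I_cm = (1/2)MR² = (1/2)(2.2)(0.46)² = 0.23276 kg m²; centre at d = 0.8 m, so the parallel axis theorem gives I = 0.23276 + (2.2)(0.8)² = 1.6408 kg m².
Total I = 0.25191 + 0.721 + 0.099209 + 1.6408 = 2.7129 kg m².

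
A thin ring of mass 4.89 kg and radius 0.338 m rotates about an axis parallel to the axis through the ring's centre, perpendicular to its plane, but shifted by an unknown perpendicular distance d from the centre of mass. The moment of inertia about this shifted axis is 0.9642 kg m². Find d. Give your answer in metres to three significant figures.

0.288

About the centre-of-mass axis, I_cm = MR² = (4.89)(0.338)² = 0.55865 kg m².
Parallel axis theorem: I = I_cm + Md², so Md² = 0.9642 − 0.55865 = 0.40555 kg m².
d = √(0.40555 / 4.89) = 0.28798 m.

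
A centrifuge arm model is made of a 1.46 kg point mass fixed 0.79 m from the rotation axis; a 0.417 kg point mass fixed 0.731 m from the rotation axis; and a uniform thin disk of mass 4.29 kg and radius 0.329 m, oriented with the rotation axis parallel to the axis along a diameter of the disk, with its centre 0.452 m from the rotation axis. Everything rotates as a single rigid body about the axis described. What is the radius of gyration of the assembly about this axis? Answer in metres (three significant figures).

0.587

Point mass: I_cm = 0; centre at d = 0.79 m, so the parallel axis theorem gives I = 0 + (1.46)(0.79)² = 0.91119 kg m^2.
Point mass: I_cm = 0; centre at d = 0.731 m, so the parallel axis theorem gives I = 0 + (0.417)(0.731)² = 0.22283 kg m^2.
Thin disk: I_cm = (1/4)MR² = (1/4)(4.29)(0.329)² = 0.11609 kg m^2; centre at d = 0.452 m, so the parallel axis theorem gives I = 0.11609 + (4.29)(0.452)² = 0.99255 kg m^2.
Total I = 2.1266 kg m^2; total mass M = 6.167 kg.
k = √(I/M) = √(2.1266/6.167) = 0.58722 m.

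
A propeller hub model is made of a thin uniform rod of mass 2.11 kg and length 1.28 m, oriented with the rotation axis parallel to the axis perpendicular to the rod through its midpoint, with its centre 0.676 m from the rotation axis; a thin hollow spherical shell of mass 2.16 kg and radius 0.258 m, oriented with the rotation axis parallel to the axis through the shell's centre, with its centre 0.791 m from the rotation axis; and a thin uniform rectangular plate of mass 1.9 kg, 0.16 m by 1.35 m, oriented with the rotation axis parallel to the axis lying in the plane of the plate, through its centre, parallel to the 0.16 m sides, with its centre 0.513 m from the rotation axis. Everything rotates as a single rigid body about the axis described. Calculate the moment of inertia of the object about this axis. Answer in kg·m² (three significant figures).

3.49

Thin rod: I_cm = (1/12)ML² = (1/12)(2.11)(1.28)² = 0.28809 kg·m²; centre at d = 0.676 m, so the parallel axis theorem gives I = 0.28809 + (2.11)(0.676)² = 1.2523 kg·m².
Spherical shell: I_cm = (2/3)MR² = (2/3)(2.16)(0.258)² = 0.095852 kg·m²; centre at d = 0.791 m, so the parallel axis theorem gives I = 0.095852 + (2.16)(0.791)² = 1.4473 kg·m².
Rectangular plate: I_cm = (1/12)Mb² = (1/12)(1.9)(1.35)² = 0.28856 kg·m²; centre at d = 0.513 m, so the parallel axis theorem gives I = 0.28856 + (1.9)(0.513)² = 0.78858 kg·m².
Total I = 1.2523 + 1.4473 + 0.78858 = 3.4882 kg·m².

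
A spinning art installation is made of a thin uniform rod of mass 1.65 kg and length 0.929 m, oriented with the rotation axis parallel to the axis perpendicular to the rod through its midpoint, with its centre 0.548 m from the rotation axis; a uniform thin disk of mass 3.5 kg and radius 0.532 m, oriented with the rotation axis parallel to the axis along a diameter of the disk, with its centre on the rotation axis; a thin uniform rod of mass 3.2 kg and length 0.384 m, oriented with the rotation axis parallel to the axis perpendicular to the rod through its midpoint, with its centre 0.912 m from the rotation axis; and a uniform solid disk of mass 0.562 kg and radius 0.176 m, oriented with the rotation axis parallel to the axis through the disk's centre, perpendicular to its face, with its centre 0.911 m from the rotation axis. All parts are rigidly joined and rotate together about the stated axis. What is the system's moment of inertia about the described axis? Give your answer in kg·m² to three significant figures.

4.04

Thin rod: I_cm = (1/12)ML² = (1/12)(1.65)(0.929)² = 0.11867 kg·m²; centre at d = 0.548 m, so the parallel axis theorem gives I = 0.11867 + (1.65)(0.548)² = 0.61417 kg·m².
Thin disk: I_cm = (1/4)MR² = (1/4)(3.5)(0.532)² = 0.24765 kg·m²; axis through the centre, so I = 0.24765 kg·m².
Thin rod: I_cm = (1/12)ML² = (1/12)(3.2)(0.384)² = 0.039322 kg·m²; centre at d = 0.912 m, so the parallel axis theorem gives I = 0.039322 + (3.2)(0.912)² = 2.7009 kg·m².
Solid disk: I_cm = (1/2)MR² = (1/2)(0.562)(0.176)² = 0.0087043 kg·m²; centre at d = 0.911 m, so the parallel axis theorem gives I = 0.0087043 + (0.562)(0.911)² = 0.47512 kg·m².
Total I = 0.61417 + 0.24765 + 2.7009 + 0.47512 = 4.0378 kg·m².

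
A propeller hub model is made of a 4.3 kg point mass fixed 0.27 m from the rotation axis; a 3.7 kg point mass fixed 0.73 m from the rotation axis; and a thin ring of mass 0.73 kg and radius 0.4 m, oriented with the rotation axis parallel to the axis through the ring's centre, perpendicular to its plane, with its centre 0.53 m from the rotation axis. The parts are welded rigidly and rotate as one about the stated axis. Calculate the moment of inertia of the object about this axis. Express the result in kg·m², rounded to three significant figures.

2.61

Point mass: I_cm = 0; centre at d = 0.27 m, so I = I_cm + Md² gives I = 0 + (4.3)(0.27)² = 0.31347 kg·m².
Point mass: I_cm = 0; centre at d = 0.73 m, so I = I_cm + Md² gives I = 0 + (3.7)(0.73)² = 1.9717 kg·m².
Thin ring: I_cm = MR² = (0.73)(0.4)² = 0.1168 kg·m²; centre at d = 0.53 m, so I = I_cm + Md² gives I = 0.1168 + (0.73)(0.53)² = 0.32186 kg·m².
Total I = 0.31347 + 1.9717 + 0.32186 = 2.6071 kg·m².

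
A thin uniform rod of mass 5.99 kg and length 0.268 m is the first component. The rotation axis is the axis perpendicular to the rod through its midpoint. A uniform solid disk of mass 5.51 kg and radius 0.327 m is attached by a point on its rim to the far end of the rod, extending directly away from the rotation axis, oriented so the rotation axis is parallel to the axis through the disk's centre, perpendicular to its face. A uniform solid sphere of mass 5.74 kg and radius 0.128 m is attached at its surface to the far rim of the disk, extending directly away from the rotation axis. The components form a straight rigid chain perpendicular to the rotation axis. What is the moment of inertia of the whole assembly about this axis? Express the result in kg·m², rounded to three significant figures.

Thin rod: I_cm = (1/12)ML² = (1/12)(5.99)(0.268)² = 0.035852 kg·m²; axis through the centre, so I = 0.035852 kg·m².
Solid disk: I_cm = (1/2)MR² = (1/2)(5.51)(0.327)² = 0.29459 kg·m²; centre at d = 0.134 + 0.327 = 0.461 m, so the parallel axis theorem gives I = 0.29459 + (5.51)(0.461)² = 1.4656 kg·m².
Solid sphere: I_cm = (2/5)MR² = (2/5)(5.74)(0.128)² = 0.037618 kg·m²; centre at d = 0.134 + 0.327 + 0.327 + 0.128 = 0.916 m, so the parallel axis theorem gives I = 0.037618 + (5.74)(0.916)² = 4.8538 kg·m².
Total I = 0.035852 + 1.4656 + 4.8538 = 6.3552 kg·m².

6.36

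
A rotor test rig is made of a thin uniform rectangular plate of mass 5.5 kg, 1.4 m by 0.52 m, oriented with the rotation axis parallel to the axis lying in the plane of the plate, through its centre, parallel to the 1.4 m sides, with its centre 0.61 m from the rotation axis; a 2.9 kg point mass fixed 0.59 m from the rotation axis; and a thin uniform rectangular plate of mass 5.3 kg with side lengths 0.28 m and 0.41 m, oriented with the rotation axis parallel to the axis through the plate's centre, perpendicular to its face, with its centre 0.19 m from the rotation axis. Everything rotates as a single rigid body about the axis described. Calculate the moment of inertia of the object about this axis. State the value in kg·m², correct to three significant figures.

3.48

Rectangular plate: I_cm = (1/12)Mb² = (1/12)(5.5)(0.52)² = 0.12393 kg·m²; centre at d = 0.61 m, so I = I_cm + Md² gives I = 0.12393 + (5.5)(0.61)² = 2.1705 kg·m².
Point mass: I_cm = 0; centre at d = 0.59 m, so I = I_cm + Md² gives I = 0 + (2.9)(0.59)² = 1.0095 kg·m².
Rectangular plate: I_cm = (1/12)M(a²+b²) = (1/12)(5.3)[(0.28)² + (0.41)²] = 0.10887 kg·m²; centre at d = 0.19 m, so I = I_cm + Md² gives I = 0.10887 + (5.3)(0.19)² = 0.3002 kg·m².
Total I = 2.1705 + 1.0095 + 0.3002 = 3.4802 kg·m².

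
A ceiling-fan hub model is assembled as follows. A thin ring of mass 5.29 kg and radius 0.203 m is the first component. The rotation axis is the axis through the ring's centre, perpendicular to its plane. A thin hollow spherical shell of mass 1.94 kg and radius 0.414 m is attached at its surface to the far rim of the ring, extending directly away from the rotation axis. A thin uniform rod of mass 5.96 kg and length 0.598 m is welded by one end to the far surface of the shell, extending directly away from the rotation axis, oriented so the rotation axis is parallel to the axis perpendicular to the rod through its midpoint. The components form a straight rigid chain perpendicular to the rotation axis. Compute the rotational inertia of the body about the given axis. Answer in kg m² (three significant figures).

11.9

Thin ring: I_cm = MR² = (5.29)(0.203)² = 0.218 kg m²; axis through the centre, so I = 0.218 kg m².
Spherical shell: I_cm = (2/3)MR² = (2/3)(1.94)(0.414)² = 0.22167 kg m²; centre at d = 0.203 + 0.414 = 0.617 m, so I = I_cm + Md² gives I = 0.22167 + (1.94)(0.617)² = 0.96021 kg m².
Thin rod: I_cm = (1/12)ML² = (1/12)(5.96)(0.598)² = 0.17761 kg m²; centre at d = 0.203 + 0.414 + 0.414 + 0.299 = 1.33 m, so I = I_cm + Md² gives I = 0.17761 + (5.96)(1.33)² = 10.72 kg m².
Total I = 0.218 + 0.96021 + 10.72 = 11.898 kg m².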